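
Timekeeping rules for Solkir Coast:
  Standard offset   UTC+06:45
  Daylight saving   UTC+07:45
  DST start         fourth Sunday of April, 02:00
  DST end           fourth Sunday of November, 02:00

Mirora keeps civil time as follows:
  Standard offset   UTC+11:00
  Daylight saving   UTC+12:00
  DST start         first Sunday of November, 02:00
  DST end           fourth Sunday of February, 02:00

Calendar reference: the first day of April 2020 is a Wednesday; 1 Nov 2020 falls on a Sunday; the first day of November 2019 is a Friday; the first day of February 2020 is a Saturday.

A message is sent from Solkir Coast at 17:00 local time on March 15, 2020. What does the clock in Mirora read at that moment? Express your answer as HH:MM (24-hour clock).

21:15

1 April 2020 is a Wednesday, so the first Sunday is April 5 and the fourth is April 26.
1 November 2020 is a Sunday, so the first Sunday is November 1 and the fourth is November 22.
March 15, 2020 is outside the daylight-saving period (26 April – 22 November), so Solkir Coast is on standard time, UTC+06:45.
17:00 Solkir Coast − 6h45m = 10:15 UTC.
1 November 2019 is a Friday, so the first Sunday is November 3.
1 February 2020 is a Saturday, so the first Sunday is February 2 and the fourth is February 23.
At the standard offset (UTC+11:00), 10:15 UTC + 11h = 21:15 Mirora standard time.
Daylight saving runs 3 November 2019 – 23 February 2020; the standard-time date in Mirora, March 15, 2020, is outside that window, so Mirora is on standard time at UTC+11:00.
10:15 UTC + 11h = 21:15 Mirora.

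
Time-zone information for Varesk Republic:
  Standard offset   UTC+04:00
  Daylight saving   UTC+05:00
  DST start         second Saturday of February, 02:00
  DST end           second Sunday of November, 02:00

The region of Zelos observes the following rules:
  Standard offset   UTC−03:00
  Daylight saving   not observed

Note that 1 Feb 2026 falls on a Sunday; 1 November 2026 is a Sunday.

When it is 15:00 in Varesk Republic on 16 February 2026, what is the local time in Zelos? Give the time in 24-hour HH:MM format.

1 February 2026 is a Sunday, so the first Saturday is February 7 and the second is February 14.
1 November 2026 is a Sunday, so the first Sunday is November 1 and the second is November 8.
16 February 2026 lies within the daylight-saving period (14 February – 8 November), so Varesk Republic is on daylight time, UTC+05:00.
15:00 Varesk Republic − 5h = 10:00 UTC.
Zelos stays on UTC−03:00 all year.
10:00 UTC − 3h = 07:00 Zelos.

07:00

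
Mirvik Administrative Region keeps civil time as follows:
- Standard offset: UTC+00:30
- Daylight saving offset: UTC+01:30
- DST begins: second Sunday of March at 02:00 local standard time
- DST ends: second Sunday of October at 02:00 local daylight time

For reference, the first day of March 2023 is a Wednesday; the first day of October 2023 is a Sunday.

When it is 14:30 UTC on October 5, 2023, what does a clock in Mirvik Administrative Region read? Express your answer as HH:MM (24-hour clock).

1 March 2023 is a Wednesday, so the first Sunday is March 5 and the second is March 12.
1 October 2023 is a Sunday, so the first Sunday is October 1 and the second is October 8.
At the standard offset (UTC+00:30), 14:30 UTC + 0h30m = 15:00 Mirvik Administrative Region standard time.
The standard-time date in Mirvik Administrative Region, October 5, 2023, falls between 12 March and 8 October, so daylight saving is in effect and Mirvik Administrative Region is at UTC+01:30.
14:30 UTC + 1h30m = 16:00 local.

16:00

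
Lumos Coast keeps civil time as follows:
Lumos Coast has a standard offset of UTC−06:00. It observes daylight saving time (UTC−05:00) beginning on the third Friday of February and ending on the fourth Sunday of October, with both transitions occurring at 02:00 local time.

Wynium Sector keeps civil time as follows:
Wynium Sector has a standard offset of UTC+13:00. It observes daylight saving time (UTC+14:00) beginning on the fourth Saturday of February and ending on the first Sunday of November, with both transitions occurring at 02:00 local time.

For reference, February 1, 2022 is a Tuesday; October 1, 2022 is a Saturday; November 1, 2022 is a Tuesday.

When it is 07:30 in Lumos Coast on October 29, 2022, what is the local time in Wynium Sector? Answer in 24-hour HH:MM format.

03:30

1 February 2022 is a Tuesday, so the first Friday is February 4 and the third is February 18.
1 October 2022 is a Saturday, so the first Sunday is October 2 and the fourth is October 23.
October 29, 2022 does not fall between 18 February and 23 October, so daylight saving is not in effect and Lumos Coast is at UTC−06:00.
07:30 Lumos Coast + 6h = 13:30 UTC.
1 February 2022 is a Tuesday, so the first Saturday is February 5 and the fourth is February 26.
1 November 2022 is a Tuesday, so the first Sunday is November 6.
At the standard offset (UTC+13:00), 13:30 UTC + 13h = 02:30 Wynium Sector standard time (rolling into the next day, 30 October 2022).
Daylight saving runs 26 February – 6 November; the standard-time date in Wynium Sector, October 30, 2022, is inside that window, so Wynium Sector is at UTC+14:00.
13:30 UTC + 14h = 03:30 Wynium Sector (rolling into the next day, 30 October 2022).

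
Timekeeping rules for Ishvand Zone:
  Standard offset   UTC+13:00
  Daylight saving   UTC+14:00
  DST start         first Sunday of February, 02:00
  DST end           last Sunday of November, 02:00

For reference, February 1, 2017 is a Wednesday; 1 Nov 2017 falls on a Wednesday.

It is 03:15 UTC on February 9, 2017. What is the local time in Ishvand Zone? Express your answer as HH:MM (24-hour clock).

17:15

1 February 2017 is a Wednesday, so the first Sunday is February 5.
1 November 2017 is a Wednesday, so Sundays fall on 5, 12, 19, 26; the last is November 26.
At the standard offset (UTC+13:00), 03:15 UTC + 13h = 16:15 Ishvand Zone standard time.
Daylight saving runs 5 February – 26 November; the standard-time date in Ishvand Zone, February 9, 2017, is inside that window, so Ishvand Zone is at UTC+14:00.
03:15 UTC + 14h = 17:15 local.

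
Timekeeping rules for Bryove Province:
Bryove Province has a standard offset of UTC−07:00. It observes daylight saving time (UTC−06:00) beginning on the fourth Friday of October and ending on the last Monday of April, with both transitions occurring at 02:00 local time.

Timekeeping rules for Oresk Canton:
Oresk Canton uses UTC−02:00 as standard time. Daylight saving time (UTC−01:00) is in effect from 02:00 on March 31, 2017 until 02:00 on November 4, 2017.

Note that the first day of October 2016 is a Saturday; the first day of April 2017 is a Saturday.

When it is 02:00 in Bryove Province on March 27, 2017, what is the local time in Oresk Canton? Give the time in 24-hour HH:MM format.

06:00

1 October 2016 is a Saturday, so the first Friday is October 7 and the fourth is October 28.
1 April 2017 is a Saturday, so Mondays fall on 3, 10, 17, 24; the last is April 24.
March 27, 2017 falls between 28 October 2016 and 24 April 2017, so daylight saving is in effect and Bryove Province is at UTC−06:00.
02:00 Bryove Province + 6h = 08:00 UTC.
At the standard offset (UTC−02:00), 08:00 UTC − 2h = 06:00 Oresk Canton standard time.
The standard-time date in Oresk Canton, March 27, 2017, is outside the daylight-saving period (31 March – 4 November), so Oresk Canton is on standard time, UTC−02:00.
08:00 UTC − 2h = 06:00 Oresk Canton.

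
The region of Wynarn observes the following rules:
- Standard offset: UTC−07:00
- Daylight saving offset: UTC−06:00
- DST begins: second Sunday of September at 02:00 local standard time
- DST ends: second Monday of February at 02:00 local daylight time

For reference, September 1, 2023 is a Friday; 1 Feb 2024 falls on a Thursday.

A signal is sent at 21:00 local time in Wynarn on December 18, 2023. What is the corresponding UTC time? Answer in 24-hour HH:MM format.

1 September 2023 is a Friday, so the first Sunday is September 3 and the second is September 10.
1 February 2024 is a Thursday, so the first Monday is February 5 and the second is February 12.
Daylight saving runs 10 September 2023 – 12 February 2024; December 18, 2023 is inside that window, so Wynarn is at UTC−06:00.
21:00 local + 6h = 03:00 UTC (rolling into the next day, 19 December 2023).

03:00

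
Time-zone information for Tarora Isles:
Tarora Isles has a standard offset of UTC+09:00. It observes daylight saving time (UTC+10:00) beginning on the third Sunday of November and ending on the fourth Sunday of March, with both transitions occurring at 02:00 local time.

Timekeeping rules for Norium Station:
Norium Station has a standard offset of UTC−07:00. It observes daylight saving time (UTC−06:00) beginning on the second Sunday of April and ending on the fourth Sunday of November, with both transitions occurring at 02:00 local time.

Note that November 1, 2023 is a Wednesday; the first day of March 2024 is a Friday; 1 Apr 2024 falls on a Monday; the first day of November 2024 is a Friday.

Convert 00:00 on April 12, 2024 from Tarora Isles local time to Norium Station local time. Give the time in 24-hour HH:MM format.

08:00

1 November 2023 is a Wednesday, so the first Sunday is November 5 and the third is November 19.
1 March 2024 is a Friday, so the first Sunday is March 3 and the fourth is March 24.
April 12, 2024 does not fall between 19 November 2023 and 24 March 2024, so daylight saving is not in effect and Tarora Isles is at UTC+09:00.
00:00 Tarora Isles − 9h = 15:00 UTC (rolling into the previous day, 11 April 2024).
1 April 2024 is a Monday, so the first Sunday is April 7 and the second is April 14.
1 November 2024 is a Friday, so the first Sunday is November 3 and the fourth is November 24.
At the standard offset (UTC−07:00), 15:00 UTC − 7h = 08:00 Norium Station standard time.
The standard-time date in Norium Station, April 11, 2024, is outside the daylight-saving period (14 April – 24 November), so Norium Station is on standard time, UTC−07:00.
15:00 UTC − 7h = 08:00 Norium Station.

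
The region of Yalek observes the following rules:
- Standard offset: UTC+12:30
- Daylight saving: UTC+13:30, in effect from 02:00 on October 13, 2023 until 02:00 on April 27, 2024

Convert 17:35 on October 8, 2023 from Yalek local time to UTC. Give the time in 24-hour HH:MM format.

05:05

October 8, 2023 does not fall between 13 October 2023 and 27 April 2024, so daylight saving is not in effect and Yalek is at UTC+12:30.
17:35 local − 12h30m = 05:05 UTC.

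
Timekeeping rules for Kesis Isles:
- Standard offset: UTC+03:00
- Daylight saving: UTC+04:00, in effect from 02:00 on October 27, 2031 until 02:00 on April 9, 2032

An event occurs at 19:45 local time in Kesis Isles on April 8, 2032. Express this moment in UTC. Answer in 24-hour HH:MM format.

Daylight saving runs 27 October 2031 – 9 April 2032; April 8, 2032 is inside that window, so Kesis Isles is at UTC+04:00.
19:45 local − 4h = 15:45 UTC.

15:45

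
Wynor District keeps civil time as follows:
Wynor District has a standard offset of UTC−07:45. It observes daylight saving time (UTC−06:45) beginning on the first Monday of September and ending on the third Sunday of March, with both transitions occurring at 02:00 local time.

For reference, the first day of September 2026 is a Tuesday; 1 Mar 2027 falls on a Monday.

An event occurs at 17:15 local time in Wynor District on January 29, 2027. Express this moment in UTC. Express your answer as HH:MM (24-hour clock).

00:00

1 September 2026 is a Tuesday, so the first Monday is September 7.
1 March 2027 is a Monday, so the first Sunday is March 7 and the third is March 21.
January 29, 2027 falls between 7 September 2026 and 21 March 2027, so daylight saving is in effect and Wynor District is at UTC−06:45.
17:15 local + 6h45m = 00:00 UTC (rolling into the next day, 30 January 2027).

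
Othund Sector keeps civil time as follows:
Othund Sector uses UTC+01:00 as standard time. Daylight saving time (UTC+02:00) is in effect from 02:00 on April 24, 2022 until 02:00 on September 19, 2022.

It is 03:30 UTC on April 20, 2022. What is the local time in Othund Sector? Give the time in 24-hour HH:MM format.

04:30

At the standard offset (UTC+01:00), 03:30 UTC + 1h = 04:30 Othund Sector standard time.
The standard-time date in Othund Sector, April 20, 2022, does not fall between 24 April and 19 September, so daylight saving is not in effect and Othund Sector is at UTC+01:00.
03:30 UTC + 1h = 04:30 local.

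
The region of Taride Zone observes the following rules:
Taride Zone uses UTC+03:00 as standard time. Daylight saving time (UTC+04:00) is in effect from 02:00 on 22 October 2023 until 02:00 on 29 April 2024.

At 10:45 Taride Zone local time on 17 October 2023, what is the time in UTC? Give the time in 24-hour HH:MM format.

17 October 2023 does not fall between 22 October 2023 and 29 April 2024, so daylight saving is not in effect and Taride Zone is at UTC+03:00.
10:45 local − 3h = 07:45 UTC.

07:45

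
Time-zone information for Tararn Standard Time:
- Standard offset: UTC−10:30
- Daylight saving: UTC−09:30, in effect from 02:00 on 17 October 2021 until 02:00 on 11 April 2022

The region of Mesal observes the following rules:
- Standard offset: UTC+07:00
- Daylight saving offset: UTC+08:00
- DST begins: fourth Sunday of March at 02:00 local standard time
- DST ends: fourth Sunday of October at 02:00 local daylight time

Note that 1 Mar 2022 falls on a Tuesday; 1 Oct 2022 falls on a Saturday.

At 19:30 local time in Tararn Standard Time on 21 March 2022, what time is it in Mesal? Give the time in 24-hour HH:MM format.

21 March 2022 falls between 17 October 2021 and 11 April 2022, so daylight saving is in effect and Tararn Standard Time is at UTC−09:30.
19:30 Tararn Standard Time + 9h30m = 05:00 UTC (rolling into the next day, 22 March 2022).
1 March 2022 is a Tuesday, so the first Sunday is March 6 and the fourth is March 27.
1 October 2022 is a Saturday, so the first Sunday is October 2 and the fourth is October 23.
At the standard offset (UTC+07:00), 05:00 UTC + 7h = 12:00 Mesal standard time.
Daylight saving runs 27 March – 23 October; the standard-time date in Mesal, 22 March 2022, is outside that window, so Mesal is on standard time at UTC+07:00.
05:00 UTC + 7h = 12:00 Mesal.

12:00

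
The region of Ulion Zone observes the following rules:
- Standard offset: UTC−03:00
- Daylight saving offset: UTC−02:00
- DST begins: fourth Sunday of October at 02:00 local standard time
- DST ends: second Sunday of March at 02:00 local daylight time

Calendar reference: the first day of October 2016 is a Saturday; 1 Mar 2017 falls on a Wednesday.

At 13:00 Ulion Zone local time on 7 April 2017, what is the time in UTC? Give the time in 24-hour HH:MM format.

16:00

1 October 2016 is a Saturday, so the first Sunday is October 2 and the fourth is October 23.
1 March 2017 is a Wednesday, so the first Sunday is March 5 and the second is March 12.
7 April 2017 does not fall between 23 October 2016 and 12 March 2017, so daylight saving is not in effect and Ulion Zone is at UTC−03:00.
13:00 local + 3h = 16:00 UTC.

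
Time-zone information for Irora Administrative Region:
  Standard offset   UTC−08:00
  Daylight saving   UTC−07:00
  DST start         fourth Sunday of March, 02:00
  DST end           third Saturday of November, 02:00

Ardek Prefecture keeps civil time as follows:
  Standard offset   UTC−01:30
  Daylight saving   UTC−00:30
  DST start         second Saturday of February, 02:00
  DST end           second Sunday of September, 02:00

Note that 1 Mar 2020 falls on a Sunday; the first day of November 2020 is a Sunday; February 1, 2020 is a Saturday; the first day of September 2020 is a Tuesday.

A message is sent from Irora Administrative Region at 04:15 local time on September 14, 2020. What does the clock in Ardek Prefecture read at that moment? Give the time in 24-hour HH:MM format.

09:45

1 March 2020 is a Sunday, so the first Sunday is March 1 and the fourth is March 22.
1 November 2020 is a Sunday, so the first Saturday is November 7 and the third is November 21.
Daylight saving runs 22 March – 21 November; September 14, 2020 is inside that window, so Irora Administrative Region is at UTC−07:00.
04:15 Irora Administrative Region + 7h = 11:15 UTC.
1 February 2020 is a Saturday, so the first Saturday is February 1 and the second is February 8.
1 September 2020 is a Tuesday, so the first Sunday is September 6 and the second is September 13.
At the standard offset (UTC−01:30), 11:15 UTC − 1h30m = 09:45 Ardek Prefecture standard time.
Daylight saving runs 8 February – 13 September; the standard-time date in Ardek Prefecture, September 14, 2020, is outside that window, so Ardek Prefecture is on standard time at UTC−01:30.
11:15 UTC − 1h30m = 09:45 Ardek Prefecture.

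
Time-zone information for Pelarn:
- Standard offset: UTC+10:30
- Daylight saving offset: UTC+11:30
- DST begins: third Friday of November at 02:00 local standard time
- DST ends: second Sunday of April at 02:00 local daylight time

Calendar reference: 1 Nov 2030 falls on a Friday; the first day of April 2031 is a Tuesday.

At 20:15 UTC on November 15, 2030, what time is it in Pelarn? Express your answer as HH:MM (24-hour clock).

07:45

1 November 2030 is a Friday, so the first Friday is November 1 and the third is November 15.
1 April 2031 is a Tuesday, so the first Sunday is April 6 and the second is April 13.
At the standard offset (UTC+10:30), 20:15 UTC + 10h30m = 06:45 Pelarn standard time (rolling into the next day, 16 November 2030).
The standard-time date in Pelarn, November 16, 2030, falls between 15 November 2030 and 13 April 2031, so daylight saving is in effect and Pelarn is at UTC+11:30.
20:15 UTC + 11h30m = 07:45 local (rolling into the next day, 16 November 2030).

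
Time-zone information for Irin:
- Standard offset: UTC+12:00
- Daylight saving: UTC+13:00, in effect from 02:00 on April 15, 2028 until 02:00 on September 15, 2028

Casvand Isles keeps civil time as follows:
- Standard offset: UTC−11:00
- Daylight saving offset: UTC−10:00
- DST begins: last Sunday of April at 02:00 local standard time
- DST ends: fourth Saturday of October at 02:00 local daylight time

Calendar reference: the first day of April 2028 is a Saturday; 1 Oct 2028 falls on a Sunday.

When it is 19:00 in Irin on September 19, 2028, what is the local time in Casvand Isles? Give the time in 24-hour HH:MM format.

September 19, 2028 is outside the daylight-saving period (15 April – 15 September), so Irin is on standard time, UTC+12:00.
19:00 Irin − 12h = 07:00 UTC.
1 April 2028 is a Saturday, so Sundays fall on 2, 9, 16, 23, 30; the last is April 30.
1 October 2028 is a Sunday, so the first Saturday is October 7 and the fourth is October 28.
At the standard offset (UTC−11:00), 07:00 UTC − 11h = 20:00 Casvand Isles standard time (rolling into the previous day, 18 September 2028).
The standard-time date in Casvand Isles, September 18, 2028, lies within the daylight-saving period (30 April – 28 October), so Casvand Isles is on daylight time, UTC−10:00.
07:00 UTC − 10h = 21:00 Casvand Isles (rolling into the previous day, 18 September 2028).

21:00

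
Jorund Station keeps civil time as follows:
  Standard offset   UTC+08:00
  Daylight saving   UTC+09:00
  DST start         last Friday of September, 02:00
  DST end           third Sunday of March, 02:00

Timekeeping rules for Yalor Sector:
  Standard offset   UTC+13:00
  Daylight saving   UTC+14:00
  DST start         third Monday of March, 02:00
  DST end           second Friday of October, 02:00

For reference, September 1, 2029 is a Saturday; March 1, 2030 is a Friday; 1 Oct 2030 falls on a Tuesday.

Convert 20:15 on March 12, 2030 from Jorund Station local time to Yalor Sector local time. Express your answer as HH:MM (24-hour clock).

1 September 2029 is a Saturday, so Fridays fall on 7, 14, 21, 28; the last is September 28.
1 March 2030 is a Friday, so the first Sunday is March 3 and the third is March 17.
March 12, 2030 lies within the daylight-saving period (28 September 2029 – 17 March 2030), so Jorund Station is on daylight time, UTC+09:00.
20:15 Jorund Station − 9h = 11:15 UTC.
1 March 2030 is a Friday, so the first Monday is March 4 and the third is March 18.
1 October 2030 is a Tuesday, so the first Friday is October 4 and the second is October 11.
At the standard offset (UTC+13:00), 11:15 UTC + 13h = 00:15 Yalor Sector standard time (rolling into the next day, 13 March 2030).
The standard-time date in Yalor Sector, March 13, 2030, does not fall between 18 March and 11 October, so daylight saving is not in effect and Yalor Sector is at UTC+13:00.
11:15 UTC + 13h = 00:15 Yalor Sector (rolling into the next day, 13 March 2030).

00:15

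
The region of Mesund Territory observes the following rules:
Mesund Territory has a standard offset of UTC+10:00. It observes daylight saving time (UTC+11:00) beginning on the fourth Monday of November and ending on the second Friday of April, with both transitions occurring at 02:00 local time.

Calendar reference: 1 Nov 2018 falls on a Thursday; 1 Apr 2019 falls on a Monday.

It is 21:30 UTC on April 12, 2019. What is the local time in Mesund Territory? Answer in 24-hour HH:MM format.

1 November 2018 is a Thursday, so the first Monday is November 5 and the fourth is November 26.
1 April 2019 is a Monday, so the first Friday is April 5 and the second is April 12.
At the standard offset (UTC+10:00), 21:30 UTC + 10h = 07:30 Mesund Territory standard time (rolling into the next day, 13 April 2019).
Daylight saving runs 26 November 2018 – 12 April 2019; the standard-time date in Mesund Territory, April 13, 2019, is outside that window, so Mesund Territory is on standard time at UTC+10:00.
21:30 UTC + 10h = 07:30 local (rolling into the next day, 13 April 2019).

07:30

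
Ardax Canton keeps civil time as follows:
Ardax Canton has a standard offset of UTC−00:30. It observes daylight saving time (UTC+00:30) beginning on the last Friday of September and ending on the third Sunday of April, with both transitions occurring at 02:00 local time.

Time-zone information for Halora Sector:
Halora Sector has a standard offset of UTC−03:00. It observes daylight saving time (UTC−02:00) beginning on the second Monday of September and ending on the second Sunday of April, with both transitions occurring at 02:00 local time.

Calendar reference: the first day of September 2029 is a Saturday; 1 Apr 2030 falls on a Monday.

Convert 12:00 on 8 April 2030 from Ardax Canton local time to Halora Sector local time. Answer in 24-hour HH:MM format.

09:30

1 September 2029 is a Saturday, so Fridays fall on 7, 14, 21, 28; the last is September 28.
1 April 2030 is a Monday, so the first Sunday is April 7 and the third is April 21.
Daylight saving runs 28 September 2029 – 21 April 2030; 8 April 2030 is inside that window, so Ardax Canton is at UTC+00:30.
12:00 Ardax Canton − 0h30m = 11:30 UTC.
1 September 2029 is a Saturday, so the first Monday is September 3 and the second is September 10.
1 April 2030 is a Monday, so the first Sunday is April 7 and the second is April 14.
At the standard offset (UTC−03:00), 11:30 UTC − 3h = 08:30 Halora Sector standard time.
The standard-time date in Halora Sector, 8 April 2030, lies within the daylight-saving period (10 September 2029 – 14 April 2030), so Halora Sector is on daylight time, UTC−02:00.
11:30 UTC − 2h = 09:30 Halora Sector.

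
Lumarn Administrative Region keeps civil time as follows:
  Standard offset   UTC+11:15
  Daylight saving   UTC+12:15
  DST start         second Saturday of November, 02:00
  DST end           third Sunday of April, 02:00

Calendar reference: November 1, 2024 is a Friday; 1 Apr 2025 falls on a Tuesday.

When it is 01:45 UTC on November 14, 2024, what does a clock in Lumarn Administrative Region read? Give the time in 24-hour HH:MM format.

1 November 2024 is a Friday, so the first Saturday is November 2 and the second is November 9.
1 April 2025 is a Tuesday, so the first Sunday is April 6 and the third is April 20.
At the standard offset (UTC+11:15), 01:45 UTC + 11h15m = 13:00 Lumarn Administrative Region standard time.
The standard-time date in Lumarn Administrative Region, November 14, 2024, falls between 9 November 2024 and 20 April 2025, so daylight saving is in effect and Lumarn Administrative Region is at UTC+12:15.
01:45 UTC + 12h15m = 14:00 local.

14:00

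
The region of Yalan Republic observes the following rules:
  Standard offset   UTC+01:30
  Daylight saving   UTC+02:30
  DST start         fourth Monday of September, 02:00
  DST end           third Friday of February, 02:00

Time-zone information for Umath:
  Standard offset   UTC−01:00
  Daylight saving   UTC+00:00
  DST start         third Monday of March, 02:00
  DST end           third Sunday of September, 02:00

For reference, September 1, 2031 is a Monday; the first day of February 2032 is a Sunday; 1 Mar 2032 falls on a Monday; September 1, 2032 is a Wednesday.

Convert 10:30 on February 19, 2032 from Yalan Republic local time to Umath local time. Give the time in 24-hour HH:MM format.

07:00

1 September 2031 is a Monday, so the first Monday is September 1 and the fourth is September 22.
1 February 2032 is a Sunday, so the first Friday is February 6 and the third is February 20.
Daylight saving runs 22 September 2031 – 20 February 2032; February 19, 2032 is inside that window, so Yalan Republic is at UTC+02:30.
10:30 Yalan Republic − 2h30m = 08:00 UTC.
1 March 2032 is a Monday, so the first Monday is March 1 and the third is March 15.
1 September 2032 is a Wednesday, so the first Sunday is September 5 and the third is September 19.
At the standard offset (UTC−01:00), 08:00 UTC − 1h = 07:00 Umath standard time.
Daylight saving runs 15 March – 19 September; the standard-time date in Umath, February 19, 2032, is outside that window, so Umath is on standard time at UTC−01:00.
08:00 UTC − 1h = 07:00 Umath.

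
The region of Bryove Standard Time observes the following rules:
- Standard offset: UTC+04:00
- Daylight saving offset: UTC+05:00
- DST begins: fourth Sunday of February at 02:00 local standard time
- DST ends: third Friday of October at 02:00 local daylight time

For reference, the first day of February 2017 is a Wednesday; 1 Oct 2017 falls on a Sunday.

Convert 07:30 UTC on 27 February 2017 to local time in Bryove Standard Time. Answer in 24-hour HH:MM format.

1 February 2017 is a Wednesday, so the first Sunday is February 5 and the fourth is February 26.
1 October 2017 is a Sunday, so the first Friday is October 6 and the third is October 20.
At the standard offset (UTC+04:00), 07:30 UTC + 4h = 11:30 Bryove Standard Time standard time.
Daylight saving runs 26 February – 20 October; the standard-time date in Bryove Standard Time, 27 February 2017, is inside that window, so Bryove Standard Time is at UTC+05:00.
07:30 UTC + 5h = 12:30 local.

12:30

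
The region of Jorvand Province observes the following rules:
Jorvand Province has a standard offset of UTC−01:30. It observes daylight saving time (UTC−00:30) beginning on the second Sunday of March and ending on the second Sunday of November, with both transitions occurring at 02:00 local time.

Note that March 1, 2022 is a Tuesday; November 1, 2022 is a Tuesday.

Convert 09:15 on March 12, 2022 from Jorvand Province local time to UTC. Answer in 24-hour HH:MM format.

1 March 2022 is a Tuesday, so the first Sunday is March 6 and the second is March 13.
1 November 2022 is a Tuesday, so the first Sunday is November 6 and the second is November 13.
March 12, 2022 does not fall between 13 March and 13 November, so daylight saving is not in effect and Jorvand Province is at UTC−01:30.
09:15 local + 1h30m = 10:45 UTC.

10:45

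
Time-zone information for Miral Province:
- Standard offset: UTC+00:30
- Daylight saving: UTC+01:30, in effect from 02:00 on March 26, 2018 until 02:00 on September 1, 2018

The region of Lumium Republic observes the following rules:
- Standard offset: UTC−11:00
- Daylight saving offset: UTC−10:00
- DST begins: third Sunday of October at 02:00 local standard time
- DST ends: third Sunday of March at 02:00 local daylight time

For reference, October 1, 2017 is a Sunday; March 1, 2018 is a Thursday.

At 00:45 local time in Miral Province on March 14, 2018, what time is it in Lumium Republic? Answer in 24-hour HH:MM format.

14:15

Daylight saving runs 26 March – 1 September; March 14, 2018 is outside that window, so Miral Province is on standard time at UTC+00:30.
00:45 Miral Province − 0h30m = 00:15 UTC.
1 October 2017 is a Sunday, so the first Sunday is October 1 and the third is October 15.
1 March 2018 is a Thursday, so the first Sunday is March 4 and the third is March 18.
At the standard offset (UTC−11:00), 00:15 UTC − 11h = 13:15 Lumium Republic standard time (rolling into the previous day, 13 March 2018).
The standard-time date in Lumium Republic, March 13, 2018, lies within the daylight-saving period (15 October 2017 – 18 March 2018), so Lumium Republic is on daylight time, UTC−10:00.
00:15 UTC − 10h = 14:15 Lumium Republic (rolling into the previous day, 13 March 2018).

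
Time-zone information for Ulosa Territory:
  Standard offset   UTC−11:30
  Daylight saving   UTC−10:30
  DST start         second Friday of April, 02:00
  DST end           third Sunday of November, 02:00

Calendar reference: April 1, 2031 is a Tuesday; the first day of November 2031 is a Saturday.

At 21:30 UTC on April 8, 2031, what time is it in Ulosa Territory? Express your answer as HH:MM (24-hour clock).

1 April 2031 is a Tuesday, so the first Friday is April 4 and the second is April 11.
1 November 2031 is a Saturday, so the first Sunday is November 2 and the third is November 16.
At the standard offset (UTC−11:30), 21:30 UTC − 11h30m = 10:00 Ulosa Territory standard time.
Daylight saving runs 11 April – 16 November; the standard-time date in Ulosa Territory, April 8, 2031, is outside that window, so Ulosa Territory is on standard time at UTC−11:30.
21:30 UTC − 11h30m = 10:00 local.

10:00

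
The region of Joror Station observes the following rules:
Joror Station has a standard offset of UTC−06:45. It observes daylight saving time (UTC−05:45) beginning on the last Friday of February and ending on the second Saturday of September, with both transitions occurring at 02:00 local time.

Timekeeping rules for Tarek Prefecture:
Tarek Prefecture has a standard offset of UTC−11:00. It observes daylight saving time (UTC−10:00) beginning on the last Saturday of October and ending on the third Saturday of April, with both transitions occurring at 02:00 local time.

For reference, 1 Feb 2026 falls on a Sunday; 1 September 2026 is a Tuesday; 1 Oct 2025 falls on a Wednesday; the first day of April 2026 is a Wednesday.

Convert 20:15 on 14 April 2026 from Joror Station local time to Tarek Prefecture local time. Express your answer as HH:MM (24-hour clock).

1 February 2026 is a Sunday, so Fridays fall on 6, 13, 20, 27; the last is February 27.
1 September 2026 is a Tuesday, so the first Saturday is September 5 and the second is September 12.
Daylight saving runs 27 February – 12 September; 14 April 2026 is inside that window, so Joror Station is at UTC−05:45.
20:15 Joror Station + 5h45m = 02:00 UTC (rolling into the next day, 15 April 2026).
1 October 2025 is a Wednesday, so Saturdays fall on 4, 11, 18, 25; the last is October 25.
1 April 2026 is a Wednesday, so the first Saturday is April 4 and the third is April 18.
At the standard offset (UTC−11:00), 02:00 UTC − 11h = 15:00 Tarek Prefecture standard time (rolling into the previous day, 14 April 2026).
Daylight saving runs 25 October 2025 – 18 April 2026; the standard-time date in Tarek Prefecture, 14 April 2026, is inside that window, so Tarek Prefecture is at UTC−10:00.
02:00 UTC − 10h = 16:00 Tarek Prefecture (rolling into the previous day, 14 April 2026).

16:00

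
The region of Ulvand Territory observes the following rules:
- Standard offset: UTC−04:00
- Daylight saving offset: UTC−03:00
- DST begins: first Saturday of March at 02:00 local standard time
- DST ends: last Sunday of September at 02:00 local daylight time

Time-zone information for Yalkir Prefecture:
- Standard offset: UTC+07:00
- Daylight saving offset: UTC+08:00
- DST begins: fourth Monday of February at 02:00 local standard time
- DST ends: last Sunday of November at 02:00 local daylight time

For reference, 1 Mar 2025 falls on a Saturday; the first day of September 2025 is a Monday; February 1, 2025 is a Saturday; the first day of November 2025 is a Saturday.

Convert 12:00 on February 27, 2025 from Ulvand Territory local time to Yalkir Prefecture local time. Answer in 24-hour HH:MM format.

00:00

1 March 2025 is a Saturday, so the first Saturday is March 1.
1 September 2025 is a Monday, so Sundays fall on 7, 14, 21, 28; the last is September 28.
February 27, 2025 does not fall between 1 March and 28 September, so daylight saving is not in effect and Ulvand Territory is at UTC−04:00.
12:00 Ulvand Territory + 4h = 16:00 UTC.
1 February 2025 is a Saturday, so the first Monday is February 3 and the fourth is February 24.
1 November 2025 is a Saturday, so Sundays fall on 2, 9, 16, 23, 30; the last is November 30.
At the standard offset (UTC+07:00), 16:00 UTC + 7h = 23:00 Yalkir Prefecture standard time.
The standard-time date in Yalkir Prefecture, February 27, 2025, lies within the daylight-saving period (24 February – 30 November), so Yalkir Prefecture is on daylight time, UTC+08:00.
16:00 UTC + 8h = 00:00 Yalkir Prefecture (rolling into the next day, 28 February 2025).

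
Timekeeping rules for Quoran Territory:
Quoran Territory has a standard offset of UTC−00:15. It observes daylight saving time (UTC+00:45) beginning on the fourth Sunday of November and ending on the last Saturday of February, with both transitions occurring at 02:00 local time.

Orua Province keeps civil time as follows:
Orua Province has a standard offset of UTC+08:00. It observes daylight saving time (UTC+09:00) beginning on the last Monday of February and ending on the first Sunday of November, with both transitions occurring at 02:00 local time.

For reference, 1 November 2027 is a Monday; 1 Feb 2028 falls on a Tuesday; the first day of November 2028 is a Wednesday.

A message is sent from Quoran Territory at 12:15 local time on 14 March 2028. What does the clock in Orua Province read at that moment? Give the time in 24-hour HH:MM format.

1 November 2027 is a Monday, so the first Sunday is November 7 and the fourth is November 28.
1 February 2028 is a Tuesday, so Saturdays fall on 5, 12, 19, 26; the last is February 26.
14 March 2028 is outside the daylight-saving period (28 November 2027 – 26 February 2028), so Quoran Territory is on standard time, UTC−00:15.
12:15 Quoran Territory + 0h15m = 12:30 UTC.
1 February 2028 is a Tuesday, so Mondays fall on 7, 14, 21, 28; the last is February 28.
1 November 2028 is a Wednesday, so the first Sunday is November 5.
At the standard offset (UTC+08:00), 12:30 UTC + 8h = 20:30 Orua Province standard time.
The standard-time date in Orua Province, 14 March 2028, falls between 28 February and 5 November, so daylight saving is in effect and Orua Province is at UTC+09:00.
12:30 UTC + 9h = 21:30 Orua Province.

21:30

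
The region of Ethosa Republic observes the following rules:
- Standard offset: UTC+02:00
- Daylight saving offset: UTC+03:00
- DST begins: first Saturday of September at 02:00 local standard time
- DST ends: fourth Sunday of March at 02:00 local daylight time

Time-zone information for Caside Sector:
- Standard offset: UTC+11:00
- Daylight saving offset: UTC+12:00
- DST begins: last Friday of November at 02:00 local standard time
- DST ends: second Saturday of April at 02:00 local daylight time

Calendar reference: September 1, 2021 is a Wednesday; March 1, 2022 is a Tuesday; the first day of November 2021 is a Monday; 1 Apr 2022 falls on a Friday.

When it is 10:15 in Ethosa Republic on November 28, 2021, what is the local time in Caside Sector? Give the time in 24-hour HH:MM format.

19:15

1 September 2021 is a Wednesday, so the first Saturday is September 4.
1 March 2022 is a Tuesday, so the first Sunday is March 6 and the fourth is March 27.
November 28, 2021 falls between 4 September 2021 and 27 March 2022, so daylight saving is in effect and Ethosa Republic is at UTC+03:00.
10:15 Ethosa Republic − 3h = 07:15 UTC.
1 November 2021 is a Monday, so Fridays fall on 5, 12, 19, 26; the last is November 26.
1 April 2022 is a Friday, so the first Saturday is April 2 and the second is April 9.
At the standard offset (UTC+11:00), 07:15 UTC + 11h = 18:15 Caside Sector standard time.
The standard-time date in Caside Sector, November 28, 2021, lies within the daylight-saving period (26 November 2021 – 9 April 2022), so Caside Sector is on daylight time, UTC+12:00.
07:15 UTC + 12h = 19:15 Caside Sector.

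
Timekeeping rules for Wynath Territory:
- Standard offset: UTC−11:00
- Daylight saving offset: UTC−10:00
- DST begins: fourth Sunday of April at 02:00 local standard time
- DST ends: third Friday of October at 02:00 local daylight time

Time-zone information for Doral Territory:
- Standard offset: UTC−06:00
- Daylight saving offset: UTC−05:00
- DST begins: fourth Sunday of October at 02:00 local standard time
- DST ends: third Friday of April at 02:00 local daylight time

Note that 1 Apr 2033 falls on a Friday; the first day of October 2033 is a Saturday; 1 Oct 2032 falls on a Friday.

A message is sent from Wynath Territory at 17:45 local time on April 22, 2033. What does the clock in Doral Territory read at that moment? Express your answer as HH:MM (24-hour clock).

1 April 2033 is a Friday, so the first Sunday is April 3 and the fourth is April 24.
1 October 2033 is a Saturday, so the first Friday is October 7 and the third is October 21.
April 22, 2033 does not fall between 24 April and 21 October, so daylight saving is not in effect and Wynath Territory is at UTC−11:00.
17:45 Wynath Territory + 11h = 04:45 UTC (rolling into the next day, 23 April 2033).
1 October 2032 is a Friday, so the first Sunday is October 3 and the fourth is October 24.
1 April 2033 is a Friday, so the first Friday is April 1 and the third is April 15.
At the standard offset (UTC−06:00), 04:45 UTC − 6h = 22:45 Doral Territory standard time (rolling into the previous day, 22 April 2033).
The standard-time date in Doral Territory, April 22, 2033, does not fall between 24 October 2032 and 15 April 2033, so daylight saving is not in effect and Doral Territory is at UTC−06:00.
04:45 UTC − 6h = 22:45 Doral Territory (rolling into the previous day, 22 April 2033).

22:45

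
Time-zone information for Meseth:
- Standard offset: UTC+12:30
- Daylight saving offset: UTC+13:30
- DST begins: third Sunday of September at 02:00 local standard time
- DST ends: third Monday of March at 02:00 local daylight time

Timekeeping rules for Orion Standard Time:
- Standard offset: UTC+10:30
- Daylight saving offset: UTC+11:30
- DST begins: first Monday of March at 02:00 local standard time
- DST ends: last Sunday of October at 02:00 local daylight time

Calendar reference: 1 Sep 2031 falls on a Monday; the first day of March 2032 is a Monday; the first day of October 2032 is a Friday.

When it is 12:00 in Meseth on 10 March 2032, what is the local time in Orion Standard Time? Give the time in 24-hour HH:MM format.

1 September 2031 is a Monday, so the first Sunday is September 7 and the third is September 21.
1 March 2032 is a Monday, so the first Monday is March 1 and the third is March 15.
10 March 2032 falls between 21 September 2031 and 15 March 2032, so daylight saving is in effect and Meseth is at UTC+13:30.
12:00 Meseth − 13h30m = 22:30 UTC (rolling into the previous day, 9 March 2032).
1 March 2032 is a Monday, so the first Monday is March 1.
1 October 2032 is a Friday, so Sundays fall on 3, 10, 17, 24, 31; the last is October 31.
At the standard offset (UTC+10:30), 22:30 UTC + 10h30m = 09:00 Orion Standard Time standard time (rolling into the next day, 10 March 2032).
The standard-time date in Orion Standard Time, 10 March 2032, lies within the daylight-saving period (1 March – 31 October), so Orion Standard Time is on daylight time, UTC+11:30.
22:30 UTC + 11h30m = 10:00 Orion Standard Time (rolling into the next day, 10 March 2032).

10:00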